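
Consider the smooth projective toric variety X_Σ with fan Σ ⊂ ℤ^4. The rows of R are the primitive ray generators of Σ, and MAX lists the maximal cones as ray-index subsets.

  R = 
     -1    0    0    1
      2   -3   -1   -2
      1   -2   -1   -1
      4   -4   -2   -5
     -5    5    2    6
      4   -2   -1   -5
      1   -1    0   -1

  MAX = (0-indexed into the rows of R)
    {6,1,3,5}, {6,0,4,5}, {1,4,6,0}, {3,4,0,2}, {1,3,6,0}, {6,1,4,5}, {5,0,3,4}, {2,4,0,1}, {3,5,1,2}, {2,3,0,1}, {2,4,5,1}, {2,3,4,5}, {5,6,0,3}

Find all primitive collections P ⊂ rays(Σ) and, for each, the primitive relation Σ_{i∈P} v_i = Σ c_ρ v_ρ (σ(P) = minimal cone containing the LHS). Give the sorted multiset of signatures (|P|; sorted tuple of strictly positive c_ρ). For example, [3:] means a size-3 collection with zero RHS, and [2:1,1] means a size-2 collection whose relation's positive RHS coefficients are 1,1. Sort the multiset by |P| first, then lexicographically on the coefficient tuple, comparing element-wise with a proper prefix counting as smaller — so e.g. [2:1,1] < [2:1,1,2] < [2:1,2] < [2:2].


5 collections generate NE(X_Σ); each relation:

  P={2,6}:  v_{2} + v_{6} = v_{1}  ⇒ sig = [2:1]
  P={3,4,6}:  v_{3} + v_{4} + v_{6} = 0  ⇒ sig = [3:]
  P={0,2,5}:  v_{0} + v_{2} + v_{5} = v_{3}  ⇒ sig = [3:1]
  P={1,3,4}:  v_{1} + v_{3} + v_{4} = v_{2}  ⇒ sig = [3:1]
  P={0,1,5}:  v_{0} + v_{1} + v_{5} = v_{3} + v_{6}  ⇒ sig = [3:1,1]

Hence PRS(X_Σ) =
[[2:1], [3:], [3:1], [3:1], [3:1,1]]


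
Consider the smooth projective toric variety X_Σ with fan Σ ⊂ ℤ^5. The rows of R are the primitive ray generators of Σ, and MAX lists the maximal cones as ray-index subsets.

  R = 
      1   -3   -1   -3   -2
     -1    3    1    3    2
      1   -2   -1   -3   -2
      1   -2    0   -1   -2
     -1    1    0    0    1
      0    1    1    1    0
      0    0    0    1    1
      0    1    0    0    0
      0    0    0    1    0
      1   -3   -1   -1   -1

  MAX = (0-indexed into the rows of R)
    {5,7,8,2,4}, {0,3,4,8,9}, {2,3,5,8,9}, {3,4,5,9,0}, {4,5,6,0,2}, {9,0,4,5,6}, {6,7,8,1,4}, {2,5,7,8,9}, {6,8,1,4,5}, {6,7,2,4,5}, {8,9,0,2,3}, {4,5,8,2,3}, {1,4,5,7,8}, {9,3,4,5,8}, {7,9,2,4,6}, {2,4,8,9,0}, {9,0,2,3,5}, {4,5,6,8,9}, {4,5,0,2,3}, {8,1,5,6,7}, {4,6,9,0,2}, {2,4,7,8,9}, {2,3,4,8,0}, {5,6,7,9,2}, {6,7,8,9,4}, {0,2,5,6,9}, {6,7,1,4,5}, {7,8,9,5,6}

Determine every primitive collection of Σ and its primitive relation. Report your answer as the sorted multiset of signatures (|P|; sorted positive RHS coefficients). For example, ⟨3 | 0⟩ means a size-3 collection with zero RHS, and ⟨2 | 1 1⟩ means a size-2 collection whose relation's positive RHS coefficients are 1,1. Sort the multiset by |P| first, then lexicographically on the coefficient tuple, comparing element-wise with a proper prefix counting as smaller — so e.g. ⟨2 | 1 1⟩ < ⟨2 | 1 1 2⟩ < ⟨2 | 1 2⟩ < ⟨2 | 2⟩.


14 minimal non-faces of Δ(Σ) (on 10 rays):

  P={0,1}:  v_{0} + v_{1} = 0 — sig = ⟨2 | 0⟩
  P={0,7}:  v_{0} + v_{7} = v_{2} — sig = ⟨2 | 1⟩
  P={1,2}:  v_{1} + v_{2} = v_{7} — sig = ⟨2 | 1⟩
  P={1,3}:  v_{1} + v_{3} = v_{5} + v_{8} — sig = ⟨2 | 1 1⟩
  P={1,9}:  v_{1} + v_{9} = v_{6} + v_{8} — sig = ⟨2 | 1 1⟩
  P={3,6}:  v_{3} + v_{6} = v_{5} + v_{9} — sig = ⟨2 | 1 1⟩
  P={3,7}:  v_{3} + v_{7} = v_{2} + v_{5} + v_{8} — sig = ⟨2 | 1 1 1⟩
  P={0,5,8}:  v_{0} + v_{5} + v_{8} = v_{3} — sig = ⟨3 | 1⟩
  P={0,6,8}:  v_{0} + v_{6} + v_{8} = v_{9} — sig = ⟨3 | 1⟩
  P={2,6,8}:  v_{2} + v_{6} + v_{8} = v_{7} + v_{9} — sig = ⟨3 | 1 1⟩
  P={4,5,7,9}:  v_{4} + v_{5} + v_{7} + v_{9} = 0 — sig = ⟨4 | 0⟩
  P={2,4,5,9}:  v_{2} + v_{4} + v_{5} + v_{9} = v_{0} — sig = ⟨4 | 1⟩
  P={2,3,4,9}:  v_{2} + v_{3} + v_{4} + v_{9} = 2·v_{0} + v_{8} — sig = ⟨4 | 1 2⟩
  P={4,5,6,7,8}:  v_{4} + v_{5} + v_{6} + v_{7} + v_{8} = v_{1} — sig = ⟨5 | 1⟩

Signatures (|P|; sorted positive RHS coefficients), sorted:
{ ⟨2 | 0⟩,  ⟨2 | 1⟩ ×2,  ⟨2 | 1 1⟩ ×3,  ⟨2 | 1 1 1⟩,  ⟨3 | 1⟩ ×2,  ⟨3 | 1 1⟩,  ⟨4 | 0⟩,  ⟨4 | 1⟩,  ⟨4 | 1 2⟩,  ⟨5 | 1⟩ }


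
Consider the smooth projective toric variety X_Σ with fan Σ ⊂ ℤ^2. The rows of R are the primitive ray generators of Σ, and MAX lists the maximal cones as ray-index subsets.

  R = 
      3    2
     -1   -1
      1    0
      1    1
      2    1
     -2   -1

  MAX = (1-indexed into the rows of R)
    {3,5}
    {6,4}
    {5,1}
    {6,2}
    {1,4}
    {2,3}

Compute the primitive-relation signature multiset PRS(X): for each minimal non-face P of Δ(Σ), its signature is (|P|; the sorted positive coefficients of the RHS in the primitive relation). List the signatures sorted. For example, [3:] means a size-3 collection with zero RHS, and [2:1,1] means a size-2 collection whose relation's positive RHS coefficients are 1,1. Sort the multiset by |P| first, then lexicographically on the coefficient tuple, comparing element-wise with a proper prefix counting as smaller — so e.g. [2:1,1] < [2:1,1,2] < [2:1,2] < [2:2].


9 minimal non-faces of Δ(Σ) (on 6 rays):

  • {2,4}:  v_{2} + v_{4} = 0 ; sig = [2:]
  • {5,6}:  v_{5} + v_{6} = 0 ; sig = [2:]
  • {1,2}:  v_{1} + v_{2} = v_{5} ; sig = [2:1]
  • {1,6}:  v_{1} + v_{6} = v_{4} ; sig = [2:1]
  • {2,5}:  v_{2} + v_{5} = v_{3} ; sig = [2:1]
  • {3,4}:  v_{3} + v_{4} = v_{5} ; sig = [2:1]
  • {3,6}:  v_{3} + v_{6} = v_{2} ; sig = [2:1]
  • {4,5}:  v_{4} + v_{5} = v_{1} ; sig = [2:1]
  • {1,3}:  v_{1} + v_{3} = 2·v_{5} ; sig = [2:2]

so the primitive-relation signature multiset is
    [2:]
    [2:]
    [2:1]
    [2:1]
    [2:1]
    [2:1]
    [2:1]
    [2:1]
    [2:2]


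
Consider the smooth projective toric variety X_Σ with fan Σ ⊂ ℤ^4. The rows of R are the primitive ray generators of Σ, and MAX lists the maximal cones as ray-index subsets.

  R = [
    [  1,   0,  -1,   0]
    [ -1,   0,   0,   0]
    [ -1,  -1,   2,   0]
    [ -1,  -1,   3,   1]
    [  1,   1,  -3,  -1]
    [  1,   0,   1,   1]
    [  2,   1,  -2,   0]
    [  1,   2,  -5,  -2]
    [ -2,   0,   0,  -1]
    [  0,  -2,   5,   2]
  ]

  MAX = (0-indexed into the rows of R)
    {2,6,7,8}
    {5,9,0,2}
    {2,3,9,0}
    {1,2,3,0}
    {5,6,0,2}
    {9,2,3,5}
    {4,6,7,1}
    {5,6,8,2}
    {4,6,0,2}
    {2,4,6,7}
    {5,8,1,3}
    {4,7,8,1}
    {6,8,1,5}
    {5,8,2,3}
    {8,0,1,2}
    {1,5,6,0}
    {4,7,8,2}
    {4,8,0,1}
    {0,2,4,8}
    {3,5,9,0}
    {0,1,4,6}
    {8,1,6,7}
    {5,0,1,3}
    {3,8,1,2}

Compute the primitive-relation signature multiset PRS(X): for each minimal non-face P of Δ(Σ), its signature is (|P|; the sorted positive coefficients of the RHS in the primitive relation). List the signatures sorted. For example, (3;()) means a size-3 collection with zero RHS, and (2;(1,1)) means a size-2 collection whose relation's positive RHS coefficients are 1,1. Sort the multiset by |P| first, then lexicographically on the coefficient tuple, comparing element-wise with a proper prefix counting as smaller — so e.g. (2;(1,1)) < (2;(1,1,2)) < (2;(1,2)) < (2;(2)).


Primitive collections (20):

  {3,4}:  v_{3} + v_{4} = 0  →  sig = (2;())
  {3,6}:  v_{3} + v_{6} = v_{5}  →  sig = (2;(1))
  {4,5}:  v_{4} + v_{5} = v_{6}  →  sig = (2;(1))
  {3,7}:  v_{3} + v_{7} = v_{6} + v_{8}  →  sig = (2;(1,1))
  {7,9}:  v_{7} + v_{9} = v_{2} + v_{6}  →  sig = (2;(1,1))
  {8,9}:  v_{8} + v_{9} = v_{2} + v_{3}  →  sig = (2;(1,1))
  {4,9}:  v_{4} + v_{9} = v_{0} + v_{2} + v_{5}  →  sig = (2;(1,1,1))
  {6,9}:  v_{6} + v_{9} = v_{0} + v_{2} + 2·v_{5}  →  sig = (2;(1,1,2))
  {1,9}:  v_{1} + v_{9} = v_{0} + 2·v_{3}  →  sig = (2;(1,2))
  {5,7}:  v_{5} + v_{7} = 2·v_{6} + v_{8}  →  sig = (2;(1,2))
  {0,7}:  v_{0} + v_{7} = 2·v_{4}  →  sig = (2;(2))
  {0,5,8}:  v_{0} + v_{5} + v_{8} = 0  →  sig = (3;())
  {1,2,6}:  v_{1} + v_{2} + v_{6} = 0  →  sig = (3;())
  {0,6,8}:  v_{0} + v_{6} + v_{8} = v_{4}  →  sig = (3;(1))
  {1,2,5}:  v_{1} + v_{2} + v_{5} = v_{3}  →  sig = (3;(1))
  {4,6,8}:  v_{4} + v_{6} + v_{8} = v_{7}  →  sig = (3;(1))
  {0,3,8}:  v_{0} + v_{3} + v_{8} = v_{1} + v_{2}  →  sig = (3;(1,1))
  {1,2,4}:  v_{1} + v_{2} + v_{4} = v_{0} + v_{8}  →  sig = (3;(1,1))
  {1,2,7}:  v_{1} + v_{2} + v_{7} = v_{4} + v_{8}  →  sig = (3;(1,1))
  {0,2,3,5}:  v_{0} + v_{2} + v_{3} + v_{5} = v_{9}  →  sig = (4;(1))

so the primitive-relation signature multiset is
{ (2;()),  (2;(1)) ×2,  (2;(1,1)) ×3,  (2;(1,1,1)),  (2;(1,1,2)),  (2;(1,2)) ×2,  (2;(2)),  (3;()) ×2,  (3;(1)) ×3,  (3;(1,1)) ×3,  (4;(1)) }


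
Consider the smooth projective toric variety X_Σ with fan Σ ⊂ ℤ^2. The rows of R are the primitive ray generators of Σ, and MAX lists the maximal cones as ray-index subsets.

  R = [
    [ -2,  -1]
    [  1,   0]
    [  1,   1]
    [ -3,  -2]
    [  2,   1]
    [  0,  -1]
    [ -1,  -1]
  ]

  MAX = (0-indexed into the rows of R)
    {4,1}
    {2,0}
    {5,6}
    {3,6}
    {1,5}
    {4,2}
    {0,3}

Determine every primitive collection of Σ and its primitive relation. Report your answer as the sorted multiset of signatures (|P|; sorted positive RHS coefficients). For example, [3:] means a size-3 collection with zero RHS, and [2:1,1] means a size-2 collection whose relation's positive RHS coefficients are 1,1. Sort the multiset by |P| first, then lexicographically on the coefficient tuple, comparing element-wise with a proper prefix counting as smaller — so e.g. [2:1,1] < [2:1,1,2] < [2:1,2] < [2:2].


|primitive collections| = 14. Relations:

  • {0,4}:  v_{0} + v_{4} = 0  ⇒ sig = [2:]
  • {2,6}:  v_{2} + v_{6} = 0  ⇒ sig = [2:]
  • {0,1}:  v_{0} + v_{1} = v_{6}  ⇒ sig = [2:1]
  • {0,6}:  v_{0} + v_{6} = v_{3}  ⇒ sig = [2:1]
  • {1,2}:  v_{1} + v_{2} = v_{4}  ⇒ sig = [2:1]
  • {1,6}:  v_{1} + v_{6} = v_{5}  ⇒ sig = [2:1]
  • {2,3}:  v_{2} + v_{3} = v_{0}  ⇒ sig = [2:1]
  • {2,5}:  v_{2} + v_{5} = v_{1}  ⇒ sig = [2:1]
  • {3,4}:  v_{3} + v_{4} = v_{6}  ⇒ sig = [2:1]
  • {4,6}:  v_{4} + v_{6} = v_{1}  ⇒ sig = [2:1]
  • {0,5}:  v_{0} + v_{5} = 2·v_{6}  ⇒ sig = [2:2]
  • {1,3}:  v_{1} + v_{3} = 2·v_{6}  ⇒ sig = [2:2]
  • {4,5}:  v_{4} + v_{5} = 2·v_{1}  ⇒ sig = [2:2]
  • {3,5}:  v_{3} + v_{5} = 3·v_{6}  ⇒ sig = [2:3]

Hence PRS(X_Σ) =
    |P|=2: 14 collections, coeffs (), (), (1), (1), (1), (1), (1), (1), (1), (1), (2), (2), (2), (3)


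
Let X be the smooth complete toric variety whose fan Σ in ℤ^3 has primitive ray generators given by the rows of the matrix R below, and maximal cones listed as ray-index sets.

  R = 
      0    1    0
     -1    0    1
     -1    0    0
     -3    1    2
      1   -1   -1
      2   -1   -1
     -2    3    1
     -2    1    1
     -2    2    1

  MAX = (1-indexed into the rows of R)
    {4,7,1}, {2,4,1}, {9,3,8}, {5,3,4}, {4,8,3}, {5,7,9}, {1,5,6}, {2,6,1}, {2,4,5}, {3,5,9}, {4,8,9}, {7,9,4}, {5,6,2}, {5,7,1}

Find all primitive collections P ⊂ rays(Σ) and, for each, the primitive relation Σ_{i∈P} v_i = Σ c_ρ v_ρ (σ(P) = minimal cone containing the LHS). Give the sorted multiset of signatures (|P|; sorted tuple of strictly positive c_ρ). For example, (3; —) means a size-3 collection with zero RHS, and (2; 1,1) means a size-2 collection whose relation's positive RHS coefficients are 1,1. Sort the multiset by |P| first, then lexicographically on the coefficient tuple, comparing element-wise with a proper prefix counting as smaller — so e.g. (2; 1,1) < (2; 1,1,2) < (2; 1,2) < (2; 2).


|primitive collections| = 20. Relations:

  • {6,8}:  v_{6} + v_{8} = 0  ⟹  sig = (2; —)
  • {1,8}:  v_{1} + v_{8} = v_{9}  ⟹  sig = (2; 1)
  • {1,9}:  v_{1} + v_{9} = v_{7}  ⟹  sig = (2; 1)
  • {2,8}:  v_{2} + v_{8} = v_{4}  ⟹  sig = (2; 1)
  • {3,6}:  v_{3} + v_{6} = v_{5}  ⟹  sig = (2; 1)
  • {4,6}:  v_{4} + v_{6} = v_{2}  ⟹  sig = (2; 1)
  • {5,8}:  v_{5} + v_{8} = v_{3}  ⟹  sig = (2; 1)
  • {6,9}:  v_{6} + v_{9} = v_{1}  ⟹  sig = (2; 1)
  • {1,3}:  v_{1} + v_{3} = v_{5} + v_{9}  ⟹  sig = (2; 1,1)
  • {2,3}:  v_{2} + v_{3} = v_{4} + v_{5}  ⟹  sig = (2; 1,1)
  • {2,9}:  v_{2} + v_{9} = v_{1} + v_{4}  ⟹  sig = (2; 1,1)
  • {2,7}:  v_{2} + v_{7} = 2·v_{1} + v_{4}  ⟹  sig = (2; 1,2)
  • {3,7}:  v_{3} + v_{7} = v_{5} + 2·v_{9}  ⟹  sig = (2; 1,2)
  • {6,7}:  v_{6} + v_{7} = 2·v_{1}  ⟹  sig = (2; 2)
  • {7,8}:  v_{7} + v_{8} = 2·v_{9}  ⟹  sig = (2; 2)
  • {1,2,5}:  v_{1} + v_{2} + v_{5} = 0  ⟹  sig = (3; —)
  • {1,4,5}:  v_{1} + v_{4} + v_{5} = v_{8}  ⟹  sig = (3; 1)
  • {4,5,7}:  v_{4} + v_{5} + v_{7} = v_{8} + v_{9}  ⟹  sig = (3; 1,1)
  • {4,5,9}:  v_{4} + v_{5} + v_{9} = 2·v_{8}  ⟹  sig = (3; 2)
  • {3,4,9}:  v_{3} + v_{4} + v_{9} = 3·v_{8}  ⟹  sig = (3; 3)

Hence PRS(X_Σ) =
{ (2; —),  (2; 1) ×7,  (2; 1,1) ×3,  (2; 1,2) ×2,  (2; 2) ×2,  (3; —),  (3; 1),  (3; 1,1),  (3; 2),  (3; 3) }


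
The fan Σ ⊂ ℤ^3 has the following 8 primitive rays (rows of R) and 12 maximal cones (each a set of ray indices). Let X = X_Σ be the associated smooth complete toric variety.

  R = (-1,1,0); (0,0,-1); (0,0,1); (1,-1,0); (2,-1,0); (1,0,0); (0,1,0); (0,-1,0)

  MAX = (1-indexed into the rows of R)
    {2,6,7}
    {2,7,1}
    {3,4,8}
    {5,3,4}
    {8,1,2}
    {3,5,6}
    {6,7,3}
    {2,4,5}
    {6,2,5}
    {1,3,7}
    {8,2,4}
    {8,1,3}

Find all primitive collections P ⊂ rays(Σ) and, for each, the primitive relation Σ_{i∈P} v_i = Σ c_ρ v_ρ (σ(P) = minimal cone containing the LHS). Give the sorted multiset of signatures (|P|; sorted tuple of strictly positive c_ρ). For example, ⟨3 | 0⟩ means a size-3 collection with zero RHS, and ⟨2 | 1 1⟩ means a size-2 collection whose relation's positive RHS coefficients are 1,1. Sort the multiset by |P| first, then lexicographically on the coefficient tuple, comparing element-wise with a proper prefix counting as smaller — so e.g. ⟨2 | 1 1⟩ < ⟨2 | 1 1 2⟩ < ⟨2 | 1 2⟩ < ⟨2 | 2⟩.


|primitive collections| = 10. Relations:

  {1,4}:  v_{1} + v_{4} = 0  ⟹  sig = ⟨2 | 0⟩
  {2,3}:  v_{2} + v_{3} = 0  ⟹  sig = ⟨2 | 0⟩
  {7,8}:  v_{7} + v_{8} = 0  ⟹  sig = ⟨2 | 0⟩
  {1,5}:  v_{1} + v_{5} = v_{6}  ⟹  sig = ⟨2 | 1⟩
  {1,6}:  v_{1} + v_{6} = v_{7}  ⟹  sig = ⟨2 | 1⟩
  {4,6}:  v_{4} + v_{6} = v_{5}  ⟹  sig = ⟨2 | 1⟩
  {4,7}:  v_{4} + v_{7} = v_{6}  ⟹  sig = ⟨2 | 1⟩
  {6,8}:  v_{6} + v_{8} = v_{4}  ⟹  sig = ⟨2 | 1⟩
  {5,7}:  v_{5} + v_{7} = 2·v_{6}  ⟹  sig = ⟨2 | 2⟩
  {5,8}:  v_{5} + v_{8} = 2·v_{4}  ⟹  sig = ⟨2 | 2⟩

so the primitive-relation signature multiset is
[⟨2 | 0⟩, ⟨2 | 0⟩, ⟨2 | 0⟩, ⟨2 | 1⟩, ⟨2 | 1⟩, ⟨2 | 1⟩, ⟨2 | 1⟩, ⟨2 | 1⟩, ⟨2 | 2⟩, ⟨2 | 2⟩]


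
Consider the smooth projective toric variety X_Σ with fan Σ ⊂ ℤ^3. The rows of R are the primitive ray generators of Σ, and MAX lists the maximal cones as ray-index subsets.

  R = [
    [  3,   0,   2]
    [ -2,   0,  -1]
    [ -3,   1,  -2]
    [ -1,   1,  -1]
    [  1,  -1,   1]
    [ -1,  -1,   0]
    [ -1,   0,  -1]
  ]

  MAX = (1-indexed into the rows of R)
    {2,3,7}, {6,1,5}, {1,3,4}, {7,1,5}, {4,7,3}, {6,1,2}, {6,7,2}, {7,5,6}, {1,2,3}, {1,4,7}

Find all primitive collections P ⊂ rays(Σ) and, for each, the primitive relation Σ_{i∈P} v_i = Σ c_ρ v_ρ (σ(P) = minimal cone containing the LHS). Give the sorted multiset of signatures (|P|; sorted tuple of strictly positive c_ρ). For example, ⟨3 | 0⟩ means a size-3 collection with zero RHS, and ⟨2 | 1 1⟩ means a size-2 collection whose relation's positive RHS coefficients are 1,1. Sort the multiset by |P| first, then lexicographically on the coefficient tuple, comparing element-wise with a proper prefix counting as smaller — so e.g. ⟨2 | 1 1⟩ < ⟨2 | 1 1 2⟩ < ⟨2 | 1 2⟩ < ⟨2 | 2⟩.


Σ has 9 primitive collections:

  • {4,5}:  v_{4} + v_{5} = 0  ⇒ sig = ⟨2 | 0⟩
  • {2,4}:  v_{2} + v_{4} = v_{3}  ⇒ sig = ⟨2 | 1⟩
  • {2,5}:  v_{2} + v_{5} = v_{6}  ⇒ sig = ⟨2 | 1⟩
  • {3,5}:  v_{3} + v_{5} = v_{2}  ⇒ sig = ⟨2 | 1⟩
  • {4,6}:  v_{4} + v_{6} = v_{2}  ⇒ sig = ⟨2 | 1⟩
  • {3,6}:  v_{3} + v_{6} = 2·v_{2}  ⇒ sig = ⟨2 | 2⟩
  • {1,2,7}:  v_{1} + v_{2} + v_{7} = 0  ⇒ sig = ⟨3 | 0⟩
  • {1,3,7}:  v_{1} + v_{3} + v_{7} = v_{4}  ⇒ sig = ⟨3 | 1⟩
  • {1,6,7}:  v_{1} + v_{6} + v_{7} = v_{5}  ⇒ sig = ⟨3 | 1⟩

Sorted signature multiset PRS(X):
{ ⟨2 | 0⟩,  ⟨2 | 1⟩ ×4,  ⟨2 | 2⟩,  ⟨3 | 0⟩,  ⟨3 | 1⟩ ×2 }


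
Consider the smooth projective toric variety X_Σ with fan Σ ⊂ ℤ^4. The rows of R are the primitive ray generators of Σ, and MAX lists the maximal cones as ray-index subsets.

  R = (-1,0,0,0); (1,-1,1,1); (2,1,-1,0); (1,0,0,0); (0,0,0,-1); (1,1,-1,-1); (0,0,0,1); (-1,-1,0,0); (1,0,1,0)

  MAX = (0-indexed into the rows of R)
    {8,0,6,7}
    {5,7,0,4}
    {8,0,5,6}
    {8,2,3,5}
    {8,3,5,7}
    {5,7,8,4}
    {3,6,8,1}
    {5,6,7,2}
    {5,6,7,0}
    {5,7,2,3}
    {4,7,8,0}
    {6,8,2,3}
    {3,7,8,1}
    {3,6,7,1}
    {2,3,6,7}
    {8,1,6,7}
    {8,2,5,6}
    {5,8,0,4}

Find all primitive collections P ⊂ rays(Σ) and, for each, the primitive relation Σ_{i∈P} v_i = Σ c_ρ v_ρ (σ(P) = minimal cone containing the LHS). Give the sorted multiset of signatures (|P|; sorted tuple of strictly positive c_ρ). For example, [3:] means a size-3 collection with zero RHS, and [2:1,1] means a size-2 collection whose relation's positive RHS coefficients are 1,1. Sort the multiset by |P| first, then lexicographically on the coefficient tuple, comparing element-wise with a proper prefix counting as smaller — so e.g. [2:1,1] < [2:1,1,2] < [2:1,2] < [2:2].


Minimal non-faces — 14 found among 9 rays, 18 max cones:

  {0,3}:  v_{0} + v_{3} = 0  →  sig = [2:]
  {4,6}:  v_{4} + v_{6} = 0  →  sig = [2:]
  {0,2}:  v_{0} + v_{2} = v_{5} + v_{6}  →  sig = [2:1,1]
  {2,4}:  v_{2} + v_{4} = v_{3} + v_{5}  →  sig = [2:1,1]
  {0,1}:  v_{0} + v_{1} = v_{6} + v_{7} + v_{8}  →  sig = [2:1,1,1]
  {1,4}:  v_{1} + v_{4} = v_{3} + v_{7} + v_{8}  →  sig = [2:1,1,1]
  {3,4}:  v_{3} + v_{4} = v_{5} + v_{7} + v_{8}  →  sig = [2:1,1,1]
  {1,2}:  v_{1} + v_{2} = 3·v_{3} + v_{6}  →  sig = [2:1,3]
  {1,5}:  v_{1} + v_{5} = 2·v_{3}  →  sig = [2:2]
  {3,5,6}:  v_{3} + v_{5} + v_{6} = v_{2}  →  sig = [3:1]
  {2,7,8}:  v_{2} + v_{7} + v_{8} = 2·v_{3}  →  sig = [3:2]
  {0,5,7,8}:  v_{0} + v_{5} + v_{7} + v_{8} = v_{4}  →  sig = [4:1]
  {3,6,7,8}:  v_{3} + v_{6} + v_{7} + v_{8} = v_{1}  →  sig = [4:1]
  {5,6,7,8}:  v_{5} + v_{6} + v_{7} + v_{8} = v_{3}  →  sig = [4:1]

Hence PRS(X_Σ) =
[[2:], [2:], [2:1,1], [2:1,1], [2:1,1,1], [2:1,1,1], [2:1,1,1], [2:1,3], [2:2], [3:1], [3:2], [4:1], [4:1], [4:1]]


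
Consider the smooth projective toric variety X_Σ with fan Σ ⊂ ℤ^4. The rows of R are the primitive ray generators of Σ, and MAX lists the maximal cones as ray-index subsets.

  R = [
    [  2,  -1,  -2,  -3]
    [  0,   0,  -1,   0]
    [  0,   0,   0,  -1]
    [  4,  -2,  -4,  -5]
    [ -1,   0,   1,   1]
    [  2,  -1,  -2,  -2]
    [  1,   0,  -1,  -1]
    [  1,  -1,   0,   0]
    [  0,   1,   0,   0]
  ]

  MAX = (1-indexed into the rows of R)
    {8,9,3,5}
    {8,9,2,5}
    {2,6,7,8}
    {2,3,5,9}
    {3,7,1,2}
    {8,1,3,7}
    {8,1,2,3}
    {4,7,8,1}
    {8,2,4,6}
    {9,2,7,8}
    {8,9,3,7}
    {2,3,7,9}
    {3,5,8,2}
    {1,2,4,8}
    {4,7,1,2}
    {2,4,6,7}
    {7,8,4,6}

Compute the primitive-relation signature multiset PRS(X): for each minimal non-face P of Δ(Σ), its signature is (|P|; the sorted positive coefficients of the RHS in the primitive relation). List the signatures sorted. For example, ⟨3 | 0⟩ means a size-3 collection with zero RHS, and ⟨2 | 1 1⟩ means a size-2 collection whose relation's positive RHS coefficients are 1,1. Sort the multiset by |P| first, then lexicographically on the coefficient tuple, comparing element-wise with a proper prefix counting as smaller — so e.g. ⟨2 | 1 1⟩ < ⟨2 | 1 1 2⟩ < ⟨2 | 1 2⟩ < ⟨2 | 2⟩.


|primitive collections| = 14. Relations:

  {5,7}:  v_{5} + v_{7} = 0  ⇒ sig = ⟨2 | 0⟩
  {1,6}:  v_{1} + v_{6} = v_{4}  ⇒ sig = ⟨2 | 1⟩
  {3,6}:  v_{3} + v_{6} = v_{1}  ⇒ sig = ⟨2 | 1⟩
  {5,6}:  v_{5} + v_{6} = v_{2} + v_{3} + v_{8}  ⇒ sig = ⟨2 | 1 1 1⟩
  {4,5}:  v_{4} + v_{5} = v_{1} + v_{2} + v_{3} + v_{8}  ⇒ sig = ⟨2 | 1 1 1 1⟩
  {1,5}:  v_{1} + v_{5} = v_{2} + 2·v_{3} + v_{8}  ⇒ sig = ⟨2 | 1 1 2⟩
  {1,9}:  v_{1} + v_{9} = v_{3} + 2·v_{7}  ⇒ sig = ⟨2 | 1 2⟩
  {4,9}:  v_{4} + v_{9} = v_{1} + 2·v_{7}  ⇒ sig = ⟨2 | 1 2⟩
  {3,4}:  v_{3} + v_{4} = 2·v_{1}  ⇒ sig = ⟨2 | 2⟩
  {6,9}:  v_{6} + v_{9} = 2·v_{7}  ⇒ sig = ⟨2 | 2⟩
  {2,3,7,8}:  v_{2} + v_{3} + v_{7} + v_{8} = v_{6}  ⇒ sig = ⟨4 | 1⟩
  {2,3,8,9}:  v_{2} + v_{3} + v_{8} + v_{9} = v_{7}  ⇒ sig = ⟨4 | 1⟩
  {1,2,7,8}:  v_{1} + v_{2} + v_{7} + v_{8} = 2·v_{6}  ⇒ sig = ⟨4 | 2⟩
  {2,4,7,8}:  v_{2} + v_{4} + v_{7} + v_{8} = 3·v_{6}  ⇒ sig = ⟨4 | 3⟩

so the primitive-relation signature multiset is
    |P|=2: 10 collections, coeffs (), (1), (1), (1,1,1), (1,1,1,1), (1,1,2), (1,2), (1,2), (2), (2)
    |P|=4: 4 collections, coeffs (1), (1), (2), (3)


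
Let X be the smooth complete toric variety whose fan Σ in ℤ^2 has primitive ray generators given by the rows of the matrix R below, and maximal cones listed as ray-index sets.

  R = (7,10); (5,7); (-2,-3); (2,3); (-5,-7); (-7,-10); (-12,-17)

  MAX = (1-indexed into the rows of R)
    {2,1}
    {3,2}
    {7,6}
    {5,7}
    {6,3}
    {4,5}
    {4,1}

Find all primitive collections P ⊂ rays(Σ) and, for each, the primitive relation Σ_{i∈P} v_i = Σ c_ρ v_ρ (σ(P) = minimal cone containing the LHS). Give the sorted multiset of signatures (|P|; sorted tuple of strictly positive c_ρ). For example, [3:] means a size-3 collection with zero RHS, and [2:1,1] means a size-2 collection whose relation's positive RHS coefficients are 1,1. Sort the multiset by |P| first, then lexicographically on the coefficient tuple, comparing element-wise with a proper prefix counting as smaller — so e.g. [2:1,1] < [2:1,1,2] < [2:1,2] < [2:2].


The 14 primitive collections of Σ (r=7, n=2):

  {1,6}:  v_{1} + v_{6} = 0 — sig = [2:]
  {2,5}:  v_{2} + v_{5} = 0 — sig = [2:]
  {3,4}:  v_{3} + v_{4} = 0 — sig = [2:]
  {1,3}:  v_{1} + v_{3} = v_{2} — sig = [2:1]
  {1,5}:  v_{1} + v_{5} = v_{4} — sig = [2:1]
  {1,7}:  v_{1} + v_{7} = v_{5} — sig = [2:1]
  {2,4}:  v_{2} + v_{4} = v_{1} — sig = [2:1]
  {2,6}:  v_{2} + v_{6} = v_{3} — sig = [2:1]
  {2,7}:  v_{2} + v_{7} = v_{6} — sig = [2:1]
  {3,5}:  v_{3} + v_{5} = v_{6} — sig = [2:1]
  {4,6}:  v_{4} + v_{6} = v_{5} — sig = [2:1]
  {5,6}:  v_{5} + v_{6} = v_{7} — sig = [2:1]
  {3,7}:  v_{3} + v_{7} = 2·v_{6} — sig = [2:2]
  {4,7}:  v_{4} + v_{7} = 2·v_{5} — sig = [2:2]

Hence PRS(X_Σ) =
[[2:], [2:], [2:], [2:1], [2:1], [2:1], [2:1], [2:1], [2:1], [2:1], [2:1], [2:1], [2:2], [2:2]]


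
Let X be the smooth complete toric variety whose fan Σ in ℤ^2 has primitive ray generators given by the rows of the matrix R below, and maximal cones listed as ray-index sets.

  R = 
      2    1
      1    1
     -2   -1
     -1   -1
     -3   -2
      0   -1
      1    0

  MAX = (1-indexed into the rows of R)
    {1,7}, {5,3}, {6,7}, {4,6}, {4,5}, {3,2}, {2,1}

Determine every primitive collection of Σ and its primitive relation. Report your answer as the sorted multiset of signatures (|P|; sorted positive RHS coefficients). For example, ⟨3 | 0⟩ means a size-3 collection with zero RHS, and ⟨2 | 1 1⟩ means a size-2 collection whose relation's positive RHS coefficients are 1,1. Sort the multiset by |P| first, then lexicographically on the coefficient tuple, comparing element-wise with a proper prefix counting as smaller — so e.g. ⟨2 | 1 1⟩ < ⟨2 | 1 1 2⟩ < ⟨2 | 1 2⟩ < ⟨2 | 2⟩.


14 collections generate NE(X_Σ); each relation:

  P={1,3}:  v_{1} + v_{3} = 0  ⟹  sig = ⟨2 | 0⟩
  P={2,4}:  v_{2} + v_{4} = 0  ⟹  sig = ⟨2 | 0⟩
  P={1,4}:  v_{1} + v_{4} = v_{7}  ⟹  sig = ⟨2 | 1⟩
  P={1,5}:  v_{1} + v_{5} = v_{4}  ⟹  sig = ⟨2 | 1⟩
  P={2,5}:  v_{2} + v_{5} = v_{3}  ⟹  sig = ⟨2 | 1⟩
  P={2,6}:  v_{2} + v_{6} = v_{7}  ⟹  sig = ⟨2 | 1⟩
  P={2,7}:  v_{2} + v_{7} = v_{1}  ⟹  sig = ⟨2 | 1⟩
  P={3,4}:  v_{3} + v_{4} = v_{5}  ⟹  sig = ⟨2 | 1⟩
  P={3,7}:  v_{3} + v_{7} = v_{4}  ⟹  sig = ⟨2 | 1⟩
  P={4,7}:  v_{4} + v_{7} = v_{6}  ⟹  sig = ⟨2 | 1⟩
  P={1,6}:  v_{1} + v_{6} = 2·v_{7}  ⟹  sig = ⟨2 | 2⟩
  P={3,6}:  v_{3} + v_{6} = 2·v_{4}  ⟹  sig = ⟨2 | 2⟩
  P={5,7}:  v_{5} + v_{7} = 2·v_{4}  ⟹  sig = ⟨2 | 2⟩
  P={5,6}:  v_{5} + v_{6} = 3·v_{4}  ⟹  sig = ⟨2 | 3⟩

Signatures (|P|; sorted positive RHS coefficients), sorted:
    |P|=2: 14 collections, coeffs (), (), (1), (1), (1), (1), (1), (1), (1), (1), (2), (2), (2), (3)


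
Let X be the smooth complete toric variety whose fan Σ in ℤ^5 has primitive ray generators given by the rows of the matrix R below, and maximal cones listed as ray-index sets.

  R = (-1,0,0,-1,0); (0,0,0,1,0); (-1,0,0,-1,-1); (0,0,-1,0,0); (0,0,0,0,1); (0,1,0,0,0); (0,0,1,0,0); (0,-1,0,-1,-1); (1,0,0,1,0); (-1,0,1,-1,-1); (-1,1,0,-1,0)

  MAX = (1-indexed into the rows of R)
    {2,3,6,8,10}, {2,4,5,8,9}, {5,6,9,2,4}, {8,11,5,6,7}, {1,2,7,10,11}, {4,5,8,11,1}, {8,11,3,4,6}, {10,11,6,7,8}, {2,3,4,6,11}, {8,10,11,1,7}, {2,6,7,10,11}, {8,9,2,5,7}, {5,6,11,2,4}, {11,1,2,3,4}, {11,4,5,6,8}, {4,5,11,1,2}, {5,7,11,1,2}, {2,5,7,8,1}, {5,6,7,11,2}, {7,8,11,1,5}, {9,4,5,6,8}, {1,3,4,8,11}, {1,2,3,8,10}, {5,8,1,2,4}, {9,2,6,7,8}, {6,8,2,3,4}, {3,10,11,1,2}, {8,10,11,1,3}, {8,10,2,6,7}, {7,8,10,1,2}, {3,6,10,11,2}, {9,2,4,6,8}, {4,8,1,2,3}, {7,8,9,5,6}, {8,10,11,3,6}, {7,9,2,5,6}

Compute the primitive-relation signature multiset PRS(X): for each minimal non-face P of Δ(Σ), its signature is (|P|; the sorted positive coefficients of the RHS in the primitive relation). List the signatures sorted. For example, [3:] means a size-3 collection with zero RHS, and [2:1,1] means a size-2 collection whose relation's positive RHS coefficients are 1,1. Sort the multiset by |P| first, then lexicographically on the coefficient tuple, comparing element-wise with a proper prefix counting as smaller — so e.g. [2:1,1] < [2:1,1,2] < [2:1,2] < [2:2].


Minimal non-faces — 12 found among 11 rays, 36 max cones:

  {1,9}:  v_{1} + v_{9} = 0  ⇒ sig = [2:]
  {4,7}:  v_{4} + v_{7} = 0  ⇒ sig = [2:]
  {1,6}:  v_{1} + v_{6} = v_{11}  ⇒ sig = [2:1]
  {3,5}:  v_{3} + v_{5} = v_{1}  ⇒ sig = [2:1]
  {3,7}:  v_{3} + v_{7} = v_{10}  ⇒ sig = [2:1]
  {4,10}:  v_{4} + v_{10} = v_{3}  ⇒ sig = [2:1]
  {9,11}:  v_{9} + v_{11} = v_{6}  ⇒ sig = [2:1]
  {5,10}:  v_{5} + v_{10} = v_{1} + v_{7}  ⇒ sig = [2:1,1]
  {3,9}:  v_{3} + v_{9} = v_{2} + v_{6} + v_{8}  ⇒ sig = [2:1,1,1]
  {9,10}:  v_{9} + v_{10} = v_{2} + v_{6} + v_{7} + v_{8}  ⇒ sig = [2:1,1,1,1]
  {2,8,11}:  v_{2} + v_{8} + v_{11} = v_{3}  ⇒ sig = [3:1]
  {2,5,6,8}:  v_{2} + v_{5} + v_{6} + v_{8} = 0  ⇒ sig = [4:]

so the primitive-relation signature multiset is
    |P|=2: 10 collections, coeffs (), (), (1), (1), (1), (1), (1), (1,1), (1,1,1), (1,1,1,1)
    |P|=3: 1 collection, coeffs (1)
    |P|=4: 1 collection, coeffs ()


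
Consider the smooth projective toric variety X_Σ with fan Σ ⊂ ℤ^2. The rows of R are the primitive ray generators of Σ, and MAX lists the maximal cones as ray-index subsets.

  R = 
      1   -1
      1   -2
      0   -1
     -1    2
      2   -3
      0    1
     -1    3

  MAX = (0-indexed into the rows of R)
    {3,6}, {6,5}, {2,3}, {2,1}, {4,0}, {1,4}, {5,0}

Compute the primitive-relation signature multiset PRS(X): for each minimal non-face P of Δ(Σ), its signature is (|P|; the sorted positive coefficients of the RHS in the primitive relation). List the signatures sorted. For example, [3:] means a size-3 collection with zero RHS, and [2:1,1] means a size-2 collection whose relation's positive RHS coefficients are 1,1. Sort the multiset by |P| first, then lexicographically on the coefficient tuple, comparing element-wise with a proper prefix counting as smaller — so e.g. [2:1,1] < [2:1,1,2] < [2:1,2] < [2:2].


Σ has 14 primitive collections:

  {1,3}:  v_{1} + v_{3} = 0 ; sig = [2:]
  {2,5}:  v_{2} + v_{5} = 0 ; sig = [2:]
  {0,1}:  v_{0} + v_{1} = v_{4} ; sig = [2:1]
  {0,2}:  v_{0} + v_{2} = v_{1} ; sig = [2:1]
  {0,3}:  v_{0} + v_{3} = v_{5} ; sig = [2:1]
  {1,5}:  v_{1} + v_{5} = v_{0} ; sig = [2:1]
  {1,6}:  v_{1} + v_{6} = v_{5} ; sig = [2:1]
  {2,6}:  v_{2} + v_{6} = v_{3} ; sig = [2:1]
  {3,4}:  v_{3} + v_{4} = v_{0} ; sig = [2:1]
  {3,5}:  v_{3} + v_{5} = v_{6} ; sig = [2:1]
  {4,6}:  v_{4} + v_{6} = v_{0} + v_{5} ; sig = [2:1,1]
  {0,6}:  v_{0} + v_{6} = 2·v_{5} ; sig = [2:2]
  {2,4}:  v_{2} + v_{4} = 2·v_{1} ; sig = [2:2]
  {4,5}:  v_{4} + v_{5} = 2·v_{0} ; sig = [2:2]

Sorted signature multiset PRS(X):
[[2:], [2:], [2:1], [2:1], [2:1], [2:1], [2:1], [2:1], [2:1], [2:1], [2:1,1], [2:2], [2:2], [2:2]]


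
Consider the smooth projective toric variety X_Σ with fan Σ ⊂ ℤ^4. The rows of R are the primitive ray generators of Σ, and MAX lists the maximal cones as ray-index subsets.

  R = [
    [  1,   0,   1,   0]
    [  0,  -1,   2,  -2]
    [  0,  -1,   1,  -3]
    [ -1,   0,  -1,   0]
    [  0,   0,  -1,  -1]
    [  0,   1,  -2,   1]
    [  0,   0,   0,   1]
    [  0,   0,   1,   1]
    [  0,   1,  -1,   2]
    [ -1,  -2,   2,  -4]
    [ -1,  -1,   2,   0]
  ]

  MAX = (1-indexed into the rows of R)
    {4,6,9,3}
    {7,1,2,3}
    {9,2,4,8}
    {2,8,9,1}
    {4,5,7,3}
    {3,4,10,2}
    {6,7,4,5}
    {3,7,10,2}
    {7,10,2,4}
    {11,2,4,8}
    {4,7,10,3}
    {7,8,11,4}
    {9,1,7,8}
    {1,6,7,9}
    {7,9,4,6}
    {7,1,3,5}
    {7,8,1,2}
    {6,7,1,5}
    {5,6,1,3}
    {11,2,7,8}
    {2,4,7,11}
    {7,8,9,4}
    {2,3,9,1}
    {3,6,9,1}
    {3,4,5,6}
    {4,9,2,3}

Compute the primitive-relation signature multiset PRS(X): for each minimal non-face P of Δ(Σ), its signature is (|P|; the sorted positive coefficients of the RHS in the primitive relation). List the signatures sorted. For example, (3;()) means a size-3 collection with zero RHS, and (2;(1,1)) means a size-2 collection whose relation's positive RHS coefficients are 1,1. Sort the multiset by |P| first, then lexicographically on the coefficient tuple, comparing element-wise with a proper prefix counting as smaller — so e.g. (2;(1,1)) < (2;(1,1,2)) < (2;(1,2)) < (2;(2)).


Minimal non-faces — 23 found among 11 rays, 26 max cones:

  P = {1,4}:  v_{1} + v_{4} = 0  →  sig = (2;())
  P = {5,8}:  v_{5} + v_{8} = 0  →  sig = (2;())
  P = {2,5}:  v_{2} + v_{5} = v_{3}  →  sig = (2;(1))
  P = {3,8}:  v_{3} + v_{8} = v_{2}  →  sig = (2;(1))
  P = {5,9}:  v_{5} + v_{9} = v_{6}  →  sig = (2;(1))
  P = {6,8}:  v_{6} + v_{8} = v_{9}  →  sig = (2;(1))
  P = {2,6}:  v_{2} + v_{6} = v_{3} + v_{9}  →  sig = (2;(1,1))
  P = {6,10}:  v_{6} + v_{10} = v_{3} + v_{4}  →  sig = (2;(1,1))
  P = {6,11}:  v_{6} + v_{11} = v_{4} + v_{8}  →  sig = (2;(1,1))
  P = {9,10}:  v_{9} + v_{10} = v_{2} + v_{4}  →  sig = (2;(1,1))
  P = {1,10}:  v_{1} + v_{10} = v_{2} + v_{3} + v_{7}  →  sig = (2;(1,1,1))
  P = {1,11}:  v_{1} + v_{11} = v_{2} + v_{7} + v_{8}  →  sig = (2;(1,1,1))
  P = {5,11}:  v_{5} + v_{11} = v_{2} + v_{4} + v_{7}  →  sig = (2;(1,1,1))
  P = {3,11}:  v_{3} + v_{11} = 2·v_{2} + v_{4} + v_{7}  →  sig = (2;(1,1,2))
  P = {5,10}:  v_{5} + v_{10} = 2·v_{3} + v_{4} + v_{7}  →  sig = (2;(1,1,2))
  P = {8,10}:  v_{8} + v_{10} = 2·v_{2} + v_{4} + v_{7}  →  sig = (2;(1,1,2))
  P = {9,11}:  v_{9} + v_{11} = v_{4} + 2·v_{8}  →  sig = (2;(1,2))
  P = {10,11}:  v_{10} + v_{11} = 3·v_{2} + 2·v_{4} + 2·v_{7}  →  sig = (2;(2,2,3))
  P = {3,7,9}:  v_{3} + v_{7} + v_{9} = 0  →  sig = (3;())
  P = {2,7,9}:  v_{2} + v_{7} + v_{9} = v_{8}  →  sig = (3;(1))
  P = {3,6,7}:  v_{3} + v_{6} + v_{7} = v_{5}  →  sig = (3;(1))
  P = {2,3,4,7}:  v_{2} + v_{3} + v_{4} + v_{7} = v_{10}  →  sig = (4;(1))
  P = {2,4,7,8}:  v_{2} + v_{4} + v_{7} + v_{8} = v_{11}  →  sig = (4;(1))

so the primitive-relation signature multiset is
    (2;())
    (2;())
    (2;(1))
    (2;(1))
    (2;(1))
    (2;(1))
    (2;(1,1))
    (2;(1,1))
    (2;(1,1))
    (2;(1,1))
    (2;(1,1,1))
    (2;(1,1,1))
    (2;(1,1,1))
    (2;(1,1,2))
    (2;(1,1,2))
    (2;(1,1,2))
    (2;(1,2))
    (2;(2,2,3))
    (3;())
    (3;(1))
    (3;(1))
    (4;(1))
    (4;(1))


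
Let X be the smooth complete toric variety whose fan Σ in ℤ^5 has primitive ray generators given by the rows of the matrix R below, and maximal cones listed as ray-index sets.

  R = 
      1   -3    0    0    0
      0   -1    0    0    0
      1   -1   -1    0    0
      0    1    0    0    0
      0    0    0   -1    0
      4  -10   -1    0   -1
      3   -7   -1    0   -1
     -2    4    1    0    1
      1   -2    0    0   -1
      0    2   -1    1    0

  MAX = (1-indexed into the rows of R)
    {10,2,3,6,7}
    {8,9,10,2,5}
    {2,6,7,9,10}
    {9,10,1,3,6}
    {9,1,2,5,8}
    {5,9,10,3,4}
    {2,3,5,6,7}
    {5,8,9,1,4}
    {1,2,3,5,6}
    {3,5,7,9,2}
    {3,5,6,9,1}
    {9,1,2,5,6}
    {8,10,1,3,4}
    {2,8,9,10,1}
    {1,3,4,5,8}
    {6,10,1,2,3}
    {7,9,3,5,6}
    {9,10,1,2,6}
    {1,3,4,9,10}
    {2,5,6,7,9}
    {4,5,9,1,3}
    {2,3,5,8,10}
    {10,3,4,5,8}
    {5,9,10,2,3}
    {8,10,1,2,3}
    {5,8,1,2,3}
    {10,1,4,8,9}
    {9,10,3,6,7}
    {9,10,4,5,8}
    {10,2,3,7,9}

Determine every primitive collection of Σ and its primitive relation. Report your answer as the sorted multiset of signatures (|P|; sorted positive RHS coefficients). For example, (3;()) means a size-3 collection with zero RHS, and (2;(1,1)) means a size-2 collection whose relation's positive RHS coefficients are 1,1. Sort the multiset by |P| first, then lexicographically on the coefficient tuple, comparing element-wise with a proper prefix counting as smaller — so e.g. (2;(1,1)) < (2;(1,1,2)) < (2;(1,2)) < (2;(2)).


12 minimal non-faces of Δ(Σ) (on 10 rays):

  {2,4}:  v_{2} + v_{4} = 0  →  sig = (2;())
  {1,7}:  v_{1} + v_{7} = v_{6}  →  sig = (2;(1))
  {7,8}:  v_{7} + v_{8} = v_{1}  →  sig = (2;(1))
  {4,7}:  v_{4} + v_{7} = v_{1} + v_{3} + v_{9}  →  sig = (2;(1,1,1))
  {4,6}:  v_{4} + v_{6} = 2·v_{1} + v_{3} + v_{9}  →  sig = (2;(1,1,2))
  {6,8}:  v_{6} + v_{8} = 2·v_{1}  →  sig = (2;(2))
  {1,5,10}:  v_{1} + v_{5} + v_{10} = v_{3}  →  sig = (3;(1))
  {3,8,9}:  v_{3} + v_{8} + v_{9} = v_{4}  →  sig = (3;(1))
  {5,6,10}:  v_{5} + v_{6} + v_{10} = v_{3} + v_{7}  →  sig = (3;(1,1))
  {5,7,10}:  v_{5} + v_{7} + v_{10} = v_{2} + 2·v_{3} + v_{9}  →  sig = (3;(1,1,2))
  {1,2,3,9}:  v_{1} + v_{2} + v_{3} + v_{9} = v_{7}  →  sig = (4;(1))
  {2,3,6,9}:  v_{2} + v_{3} + v_{6} + v_{9} = 2·v_{7}  →  sig = (4;(2))

Hence PRS(X_Σ) =
    (2;())
    (2;(1))
    (2;(1))
    (2;(1,1,1))
    (2;(1,1,2))
    (2;(2))
    (3;(1))
    (3;(1))
    (3;(1,1))
    (3;(1,1,2))
    (4;(1))
    (4;(2))


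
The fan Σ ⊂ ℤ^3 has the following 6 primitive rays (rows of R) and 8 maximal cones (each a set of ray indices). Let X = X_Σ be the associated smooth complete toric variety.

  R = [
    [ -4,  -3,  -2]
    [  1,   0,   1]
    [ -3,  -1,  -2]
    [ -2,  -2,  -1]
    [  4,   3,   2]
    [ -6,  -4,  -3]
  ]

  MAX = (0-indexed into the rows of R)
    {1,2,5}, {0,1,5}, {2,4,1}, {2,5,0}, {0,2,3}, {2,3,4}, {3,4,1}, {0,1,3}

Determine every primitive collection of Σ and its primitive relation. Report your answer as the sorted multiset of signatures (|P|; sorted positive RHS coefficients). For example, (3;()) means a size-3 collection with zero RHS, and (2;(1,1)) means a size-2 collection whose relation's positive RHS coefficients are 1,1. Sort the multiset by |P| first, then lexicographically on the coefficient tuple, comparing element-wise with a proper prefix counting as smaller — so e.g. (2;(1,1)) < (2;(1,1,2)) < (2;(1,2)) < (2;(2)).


Δ(Σ) — 6 vertices, 5 min non-faces:

  P={0,4}:  v_{0} + v_{4} = 0  →  sig = (2;())
  P={4,5}:  v_{4} + v_{5} = v_{1} + v_{2}  →  sig = (2;(1,1))
  P={3,5}:  v_{3} + v_{5} = 2·v_{0}  →  sig = (2;(2))
  P={0,1,2}:  v_{0} + v_{1} + v_{2} = v_{5}  →  sig = (3;(1))
  P={1,2,3}:  v_{1} + v_{2} + v_{3} = v_{0}  →  sig = (3;(1))

Signatures (|P|; sorted positive RHS coefficients), sorted:
{ (2;()),  (2;(1,1)),  (2;(2)),  (3;(1)) ×2 }


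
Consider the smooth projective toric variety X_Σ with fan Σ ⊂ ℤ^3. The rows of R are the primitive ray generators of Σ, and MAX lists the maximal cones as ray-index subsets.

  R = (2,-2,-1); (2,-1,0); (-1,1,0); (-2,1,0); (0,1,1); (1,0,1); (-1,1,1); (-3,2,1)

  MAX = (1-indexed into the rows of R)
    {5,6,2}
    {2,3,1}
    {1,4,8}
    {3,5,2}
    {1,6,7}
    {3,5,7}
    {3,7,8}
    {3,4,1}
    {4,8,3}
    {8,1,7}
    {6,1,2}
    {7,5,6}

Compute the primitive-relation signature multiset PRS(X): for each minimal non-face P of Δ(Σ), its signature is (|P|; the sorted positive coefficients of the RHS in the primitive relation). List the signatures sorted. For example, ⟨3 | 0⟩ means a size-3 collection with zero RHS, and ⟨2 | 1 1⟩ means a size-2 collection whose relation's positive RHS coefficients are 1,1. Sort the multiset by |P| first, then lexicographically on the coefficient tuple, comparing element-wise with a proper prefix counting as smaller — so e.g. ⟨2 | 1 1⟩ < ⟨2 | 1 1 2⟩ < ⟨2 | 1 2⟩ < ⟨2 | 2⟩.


Primitive collections (12):

  • {2,4}:  v_{2} + v_{4} = 0  so sig = ⟨2 | 0⟩
  • {1,5}:  v_{1} + v_{5} = v_{2}  so sig = ⟨2 | 1⟩
  • {2,7}:  v_{2} + v_{7} = v_{6}  so sig = ⟨2 | 1⟩
  • {2,8}:  v_{2} + v_{8} = v_{7}  so sig = ⟨2 | 1⟩
  • {3,6}:  v_{3} + v_{6} = v_{5}  so sig = ⟨2 | 1⟩
  • {4,6}:  v_{4} + v_{6} = v_{7}  so sig = ⟨2 | 1⟩
  • {4,7}:  v_{4} + v_{7} = v_{8}  so sig = ⟨2 | 1⟩
  • {4,5}:  v_{4} + v_{5} = v_{3} + v_{7}  so sig = ⟨2 | 1 1⟩
  • {5,8}:  v_{5} + v_{8} = v_{3} + 2·v_{7}  so sig = ⟨2 | 1 2⟩
  • {6,8}:  v_{6} + v_{8} = 2·v_{7}  so sig = ⟨2 | 2⟩
  • {1,3,7}:  v_{1} + v_{3} + v_{7} = 0  so sig = ⟨3 | 0⟩
  • {1,3,8}:  v_{1} + v_{3} + v_{8} = v_{4}  so sig = ⟨3 | 1⟩

Hence PRS(X_Σ) =
    ⟨2 | 0⟩
    ⟨2 | 1⟩
    ⟨2 | 1⟩
    ⟨2 | 1⟩
    ⟨2 | 1⟩
    ⟨2 | 1⟩
    ⟨2 | 1⟩
    ⟨2 | 1 1⟩
    ⟨2 | 1 2⟩
    ⟨2 | 2⟩
    ⟨3 | 0⟩
    ⟨3 | 1⟩


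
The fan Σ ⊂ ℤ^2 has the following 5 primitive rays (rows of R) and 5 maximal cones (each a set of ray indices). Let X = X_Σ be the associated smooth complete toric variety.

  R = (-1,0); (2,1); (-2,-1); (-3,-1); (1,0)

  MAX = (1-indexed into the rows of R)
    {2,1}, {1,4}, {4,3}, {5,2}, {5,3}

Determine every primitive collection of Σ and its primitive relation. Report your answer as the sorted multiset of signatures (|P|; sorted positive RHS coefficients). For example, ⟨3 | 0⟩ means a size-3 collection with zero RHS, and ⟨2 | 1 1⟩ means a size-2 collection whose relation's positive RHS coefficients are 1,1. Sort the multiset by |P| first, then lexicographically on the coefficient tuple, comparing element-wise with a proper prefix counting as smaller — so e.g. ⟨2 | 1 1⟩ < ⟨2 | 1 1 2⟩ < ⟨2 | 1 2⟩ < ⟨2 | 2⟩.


5 minimal non-faces of Δ(Σ) (on 5 rays):

  P={1,5}:  v_{1} + v_{5} = 0  so sig = ⟨2 | 0⟩
  P={2,3}:  v_{2} + v_{3} = 0  so sig = ⟨2 | 0⟩
  P={1,3}:  v_{1} + v_{3} = v_{4}  so sig = ⟨2 | 1⟩
  P={2,4}:  v_{2} + v_{4} = v_{1}  so sig = ⟨2 | 1⟩
  P={4,5}:  v_{4} + v_{5} = v_{3}  so sig = ⟨2 | 1⟩

Sorted signature multiset PRS(X):
    |P|=2: 5 collections, coeffs (), (), (1), (1), (1)


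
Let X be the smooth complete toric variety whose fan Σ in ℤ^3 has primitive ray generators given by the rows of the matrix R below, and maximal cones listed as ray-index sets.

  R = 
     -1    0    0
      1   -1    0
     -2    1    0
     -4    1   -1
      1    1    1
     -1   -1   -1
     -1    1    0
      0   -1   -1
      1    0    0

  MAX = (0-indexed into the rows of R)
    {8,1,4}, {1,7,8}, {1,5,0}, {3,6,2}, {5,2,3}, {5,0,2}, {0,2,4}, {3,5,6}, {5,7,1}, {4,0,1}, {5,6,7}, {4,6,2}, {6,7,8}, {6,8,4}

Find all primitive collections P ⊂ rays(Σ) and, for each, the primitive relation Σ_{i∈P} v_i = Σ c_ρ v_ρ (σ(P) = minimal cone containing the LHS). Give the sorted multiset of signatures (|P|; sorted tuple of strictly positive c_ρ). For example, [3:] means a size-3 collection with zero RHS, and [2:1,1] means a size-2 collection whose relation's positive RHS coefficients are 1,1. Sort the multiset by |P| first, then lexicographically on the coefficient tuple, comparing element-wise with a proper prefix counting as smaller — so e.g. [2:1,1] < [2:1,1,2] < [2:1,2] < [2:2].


16 collections generate NE(X_Σ); each relation:

  {0,8}:  v_{0} + v_{8} = 0  ⟹  sig = [2:]
  {1,6}:  v_{1} + v_{6} = 0  ⟹  sig = [2:]
  {4,5}:  v_{4} + v_{5} = 0  ⟹  sig = [2:]
  {0,6}:  v_{0} + v_{6} = v_{2}  ⟹  sig = [2:1]
  {0,7}:  v_{0} + v_{7} = v_{5}  ⟹  sig = [2:1]
  {1,2}:  v_{1} + v_{2} = v_{0}  ⟹  sig = [2:1]
  {2,8}:  v_{2} + v_{8} = v_{6}  ⟹  sig = [2:1]
  {4,7}:  v_{4} + v_{7} = v_{8}  ⟹  sig = [2:1]
  {5,8}:  v_{5} + v_{8} = v_{7}  ⟹  sig = [2:1]
  {1,3}:  v_{1} + v_{3} = v_{2} + v_{5}  ⟹  sig = [2:1,1]
  {2,7}:  v_{2} + v_{7} = v_{5} + v_{6}  ⟹  sig = [2:1,1]
  {3,4}:  v_{3} + v_{4} = v_{2} + v_{6}  ⟹  sig = [2:1,1]
  {0,3}:  v_{0} + v_{3} = 2·v_{2} + v_{5}  ⟹  sig = [2:1,2]
  {3,8}:  v_{3} + v_{8} = v_{5} + 2·v_{6}  ⟹  sig = [2:1,2]
  {3,7}:  v_{3} + v_{7} = 2·v_{5} + 2·v_{6}  ⟹  sig = [2:2,2]
  {2,5,6}:  v_{2} + v_{5} + v_{6} = v_{3}  ⟹  sig = [3:1]

Sorted signature multiset PRS(X):
    [2:]
    [2:]
    [2:]
    [2:1]
    [2:1]
    [2:1]
    [2:1]
    [2:1]
    [2:1]
    [2:1,1]
    [2:1,1]
    [2:1,1]
    [2:1,2]
    [2:1,2]
    [2:2,2]
    [3:1]
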